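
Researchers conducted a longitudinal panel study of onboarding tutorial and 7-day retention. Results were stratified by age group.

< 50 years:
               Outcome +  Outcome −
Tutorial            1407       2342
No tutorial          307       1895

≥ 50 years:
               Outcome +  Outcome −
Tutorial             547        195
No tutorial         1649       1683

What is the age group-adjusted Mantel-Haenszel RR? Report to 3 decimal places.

RR_MH = Σ(aᵢ·n₀ᵢ/nᵢ) / Σ(cᵢ·n₁ᵢ/nᵢ), with n₁ᵢ = aᵢ+bᵢ (exposed), n₀ᵢ = cᵢ+dᵢ (unexposed), nᵢ = n₁ᵢ+n₀ᵢ.
Stratum 1 (< 50 years): n₁ = 3749, n₀ = 2202, n = 5951; a·n₀/n = 1407·2202/5951 = 520.6207; c·n₁/n = 307·3749/5951 = 193.4033
Stratum 2 (≥ 50 years): n₁ = 742, n₀ = 3332, n = 4074; a·n₀/n = 547·3332/4074 = 447.3746; c·n₁/n = 1649·742/4074 = 300.3333
RR_MH = (520.6207 + 447.3746) / (193.4033 + 300.3333) = 967.9953 / 493.7366 = 1.96055

1.961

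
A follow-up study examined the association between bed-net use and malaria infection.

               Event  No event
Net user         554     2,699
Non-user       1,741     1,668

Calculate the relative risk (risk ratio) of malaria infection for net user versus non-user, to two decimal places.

Cells: a = 554, b = 2699, c = 1741, d = 1668.
Risk in exposed = 554/3253 = 0.17030; risk in unexposed = 1741/3409 = 0.51071.
RR = 0.17030 / 0.51071 = 0.33347
The risk is 67% lower among the exposed than among the unexposed.

0.33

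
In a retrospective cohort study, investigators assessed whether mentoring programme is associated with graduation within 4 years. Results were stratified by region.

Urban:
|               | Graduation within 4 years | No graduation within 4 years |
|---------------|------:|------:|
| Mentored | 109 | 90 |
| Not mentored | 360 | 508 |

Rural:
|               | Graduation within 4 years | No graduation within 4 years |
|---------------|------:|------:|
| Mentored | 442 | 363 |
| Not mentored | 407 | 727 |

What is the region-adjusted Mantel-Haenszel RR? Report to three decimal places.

RR_MH = Σ(aᵢ·n₀ᵢ/nᵢ) / Σ(cᵢ·n₁ᵢ/nᵢ), with n₁ᵢ = aᵢ+bᵢ (exposed), n₀ᵢ = cᵢ+dᵢ (unexposed), nᵢ = n₁ᵢ+n₀ᵢ.
Stratum 1 (Urban): n₁ = 199, n₀ = 868, n = 1067; a·n₀/n = 109·868/1067 = 88.6710; c·n₁/n = 360·199/1067 = 67.1415
Stratum 2 (Rural): n₁ = 805, n₀ = 1134, n = 1939; a·n₀/n = 442·1134/1939 = 258.4982; c·n₁/n = 407·805/1939 = 168.9711
RR_MH = (88.6710 + 258.4982) / (67.1415 + 168.9711) = 347.1692 / 236.1126 = 1.47035

1.470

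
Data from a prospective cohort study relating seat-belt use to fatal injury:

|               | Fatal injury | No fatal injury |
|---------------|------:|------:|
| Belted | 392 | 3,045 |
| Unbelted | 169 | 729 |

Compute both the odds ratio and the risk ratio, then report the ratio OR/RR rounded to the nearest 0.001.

Cells: a = 392, b = 3045, c = 169, d = 729.
OR = (392·729)/(3045·169) = 285768/514605 = 0.55532
Risk in exposed = 392/3437 = 0.11405; risk in unexposed = 169/898 = 0.18820; RR = 0.60603
OR/RR = 0.55532 / 0.60603 = 0.91631
The outcome is not rare, so the OR lies further from 1 than the RR.

0.916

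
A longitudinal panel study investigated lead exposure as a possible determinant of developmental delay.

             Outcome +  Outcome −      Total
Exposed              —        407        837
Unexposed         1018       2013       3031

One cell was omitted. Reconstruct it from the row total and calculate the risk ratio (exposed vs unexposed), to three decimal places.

The missing cell is in the exposed row: 837 − 407 = 430.
So a = 430, b = 407, c = 1018, d = 2013.
RR = [a/(a+b)] / [c/(c+d)] = (430/837) / (1018/3031) = 0.51374/0.33586 = 1.52961

1.530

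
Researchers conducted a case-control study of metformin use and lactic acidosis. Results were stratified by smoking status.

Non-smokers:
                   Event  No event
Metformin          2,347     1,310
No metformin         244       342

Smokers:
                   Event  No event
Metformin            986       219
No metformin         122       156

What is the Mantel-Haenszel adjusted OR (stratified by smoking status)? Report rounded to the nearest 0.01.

3.14

OR_MH = Σ(aᵢdᵢ/nᵢ) / Σ(bᵢcᵢ/nᵢ), where nᵢ is the stratum total.
Stratum 1 (Non-smokers): n = 4243; a·d/n = 2347·342/4243 = 189.1761; b·c/n = 1310·244/4243 = 75.3335
Stratum 2 (Smokers): n = 1483; a·d/n = 986·156/1483 = 103.7195; b·c/n = 219·122/1483 = 18.0162
OR_MH = (189.1761 + 103.7195) / (75.3335 + 18.0162) = 292.8955 / 93.3497 = 3.13762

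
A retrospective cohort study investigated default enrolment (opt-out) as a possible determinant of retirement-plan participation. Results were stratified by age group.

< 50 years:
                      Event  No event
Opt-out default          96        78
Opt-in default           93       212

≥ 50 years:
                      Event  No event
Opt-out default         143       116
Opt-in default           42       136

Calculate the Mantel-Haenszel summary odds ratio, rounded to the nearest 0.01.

3.31

OR_MH = Σ(aᵢdᵢ/nᵢ) / Σ(bᵢcᵢ/nᵢ), where nᵢ is the stratum total.
Stratum 1 (< 50 years): n = 479; a·d/n = 96·212/479 = 42.4885; b·c/n = 78·93/479 = 15.1441
Stratum 2 (≥ 50 years): n = 437; a·d/n = 143·136/437 = 44.5034; b·c/n = 116·42/437 = 11.1487
OR_MH = (42.4885 + 44.5034) / (15.1441 + 11.1487) = 86.9920 / 26.2928 = 3.30859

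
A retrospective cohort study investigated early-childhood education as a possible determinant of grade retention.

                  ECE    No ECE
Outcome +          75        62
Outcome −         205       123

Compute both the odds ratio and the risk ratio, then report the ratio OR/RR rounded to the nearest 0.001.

Reading the table with exposure as columns: a = 75 (ECE, case), b = 205 (ECE, non-case), c = 62 (No ECE, case), d = 123.
OR = (75·123)/(205·62) = 9225/12710 = 0.72581
Risk in exposed = 75/280 = 0.26786; risk in unexposed = 62/185 = 0.33514; RR = 0.79925
OR/RR = 0.72581 / 0.79925 = 0.90811
The outcome is not rare, so the OR lies further from 1 than the RR.

0.908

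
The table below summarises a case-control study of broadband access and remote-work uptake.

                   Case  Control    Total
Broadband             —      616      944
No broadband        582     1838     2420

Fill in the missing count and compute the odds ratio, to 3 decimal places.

1.682

The missing cell is in the exposed row: 944 − 616 = 328.
So a = 328, b = 616, c = 582, d = 1838.
OR = (a·d)/(b·c) = (328 × 1838) / (616 × 582) = 602864 / 358512 = 1.68157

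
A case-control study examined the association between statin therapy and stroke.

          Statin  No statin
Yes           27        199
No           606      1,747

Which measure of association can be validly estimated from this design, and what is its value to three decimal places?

0.391

Reading the table with exposure as columns: a = 27 (Statin, case), b = 606 (Statin, non-case), c = 199 (No statin, case), d = 1747.
This is a case-control study: participants were sampled on outcome status, so risks in the source population cannot be estimated directly — relative risk is not valid here. The odds ratio is the appropriate measure.
OR = (a·d)/(b·c) = (27 × 1747) / (606 × 199) = 47169 / 120594 = 0.39114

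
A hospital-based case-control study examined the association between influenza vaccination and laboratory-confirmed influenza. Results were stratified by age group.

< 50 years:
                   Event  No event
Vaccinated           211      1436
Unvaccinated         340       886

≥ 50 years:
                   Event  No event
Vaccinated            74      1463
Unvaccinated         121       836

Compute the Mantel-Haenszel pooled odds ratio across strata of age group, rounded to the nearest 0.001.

0.373

OR_MH = Σ(aᵢdᵢ/nᵢ) / Σ(bᵢcᵢ/nᵢ), where nᵢ is the stratum total.
Stratum 1 (< 50 years): n = 2873; a·d/n = 211·886/2873 = 65.0700; b·c/n = 1436·340/2873 = 169.9408
Stratum 2 (≥ 50 years): n = 2494; a·d/n = 74·836/2494 = 24.8051; b·c/n = 1463·121/2494 = 70.9796
OR_MH = (65.0700 + 24.8051) / (169.9408 + 70.9796) = 89.8751 / 240.9204 = 0.37305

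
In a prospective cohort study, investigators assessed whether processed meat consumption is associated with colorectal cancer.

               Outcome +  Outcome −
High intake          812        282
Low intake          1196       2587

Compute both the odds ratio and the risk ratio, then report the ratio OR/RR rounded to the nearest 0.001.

Cells: a = 812, b = 282, c = 1196, d = 2587.
OR = (812·2587)/(282·1196) = 2100644/337272 = 6.22834
Risk in exposed = 812/1094 = 0.74223; risk in unexposed = 1196/3783 = 0.31615; RR = 2.34771
OR/RR = 6.22834 / 2.34771 = 2.65295
The outcome is not rare, so the OR lies further from 1 than the RR.

2.653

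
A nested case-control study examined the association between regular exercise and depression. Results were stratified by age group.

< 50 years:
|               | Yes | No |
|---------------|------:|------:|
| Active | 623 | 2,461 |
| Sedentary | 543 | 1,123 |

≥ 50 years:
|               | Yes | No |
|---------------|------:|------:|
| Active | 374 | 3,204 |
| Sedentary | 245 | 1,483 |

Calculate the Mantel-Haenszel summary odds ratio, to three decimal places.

0.587

OR_MH = Σ(aᵢdᵢ/nᵢ) / Σ(bᵢcᵢ/nᵢ), where nᵢ is the stratum total.
Stratum 1 (< 50 years): n = 4750; a·d/n = 623·1123/4750 = 147.2903; b·c/n = 2461·543/4750 = 281.3312
Stratum 2 (≥ 50 years): n = 5306; a·d/n = 374·1483/5306 = 104.5311; b·c/n = 3204·245/5306 = 147.9420
OR_MH = (147.2903 + 104.5311) / (281.3312 + 147.9420) = 251.8214 / 429.2731 = 0.58662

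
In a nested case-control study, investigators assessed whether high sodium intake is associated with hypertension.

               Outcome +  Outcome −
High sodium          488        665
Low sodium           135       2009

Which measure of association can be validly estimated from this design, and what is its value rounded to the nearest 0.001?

10.921

Cells: a = 488, b = 665, c = 135, d = 2009.
This is a nested case-control study: participants were sampled on outcome status, so risks in the source population cannot be estimated directly — relative risk is not valid here. The odds ratio is the appropriate measure.
OR = (a·d)/(b·c) = (488 × 2009) / (665 × 135) = 980392 / 89775 = 10.92055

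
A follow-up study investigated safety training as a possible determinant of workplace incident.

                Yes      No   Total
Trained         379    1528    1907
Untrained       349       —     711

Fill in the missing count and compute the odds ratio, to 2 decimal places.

The missing cell is in the unexposed row: 711 − 349 = 362.
So a = 379, b = 1528, c = 349, d = 362.
OR = (a·d)/(b·c) = (379 × 362) / (1528 × 349) = 137198 / 533272 = 0.25728

0.26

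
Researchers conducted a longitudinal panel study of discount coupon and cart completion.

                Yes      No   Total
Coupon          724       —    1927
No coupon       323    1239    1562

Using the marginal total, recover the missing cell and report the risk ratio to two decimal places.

1.82

The missing cell is in the exposed row: 1927 − 724 = 1203.
So a = 724, b = 1203, c = 323, d = 1239.
RR = [a/(a+b)] / [c/(c+d)] = (724/1927) / (323/1562) = 0.37571/0.20679 = 1.81692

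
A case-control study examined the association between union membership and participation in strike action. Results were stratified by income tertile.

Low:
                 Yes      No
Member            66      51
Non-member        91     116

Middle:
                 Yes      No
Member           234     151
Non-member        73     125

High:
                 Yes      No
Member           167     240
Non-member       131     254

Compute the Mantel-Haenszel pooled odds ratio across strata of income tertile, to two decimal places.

1.75

OR_MH = Σ(aᵢdᵢ/nᵢ) / Σ(bᵢcᵢ/nᵢ), where nᵢ is the stratum total.
Stratum 1 (Low): n = 324; a·d/n = 66·116/324 = 23.6296; b·c/n = 51·91/324 = 14.3241
Stratum 2 (Middle): n = 583; a·d/n = 234·125/583 = 50.1715; b·c/n = 151·73/583 = 18.9074
Stratum 3 (High): n = 792; a·d/n = 167·254/792 = 53.5581; b·c/n = 240·131/792 = 39.6970
OR_MH = (23.6296 + 50.1715 + 53.5581) / (14.3241 + 18.9074 + 39.6970) = 127.3592 / 72.9284 = 1.74636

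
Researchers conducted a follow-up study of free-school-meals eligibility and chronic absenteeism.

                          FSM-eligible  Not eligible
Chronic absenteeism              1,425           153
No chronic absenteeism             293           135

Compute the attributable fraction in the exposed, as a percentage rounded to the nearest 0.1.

Reading the table with exposure as columns: a = 1425 (FSM-eligible, case), b = 293 (FSM-eligible, non-case), c = 153 (Not eligible, case), d = 135.
Risk in exposed = 1425/1718 = 0.82945; risk in unexposed = 153/288 = 0.53125.
RR = 0.82945/0.53125 = 1.56132
AR% = (RR − 1)/RR × 100 = (1.56132 − 1)/1.56132 × 100 = 35.9518%

36.0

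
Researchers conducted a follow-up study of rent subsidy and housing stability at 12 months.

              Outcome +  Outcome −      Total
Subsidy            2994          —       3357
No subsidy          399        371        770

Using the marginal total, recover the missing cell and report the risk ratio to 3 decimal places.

The missing cell is in the exposed row: 3357 − 2994 = 363.
So a = 2994, b = 363, c = 399, d = 371.
RR = [a/(a+b)] / [c/(c+d)] = (2994/3357) / (399/770) = 0.89187/0.51818 = 1.72115

1.721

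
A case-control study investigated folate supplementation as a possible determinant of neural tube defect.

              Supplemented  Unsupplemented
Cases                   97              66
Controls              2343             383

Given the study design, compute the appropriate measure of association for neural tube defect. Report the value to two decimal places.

Reading the table with exposure as columns: a = 97 (Supplemented, case), b = 2343 (Supplemented, non-case), c = 66 (Unsupplemented, case), d = 383.
This is a case-control study: participants were sampled on outcome status, so risks in the source population cannot be estimated directly — relative risk is not valid here. The odds ratio is the appropriate measure.
OR = (a·d)/(b·c) = (97 × 383) / (2343 × 66) = 37151 / 154638 = 0.24024

0.24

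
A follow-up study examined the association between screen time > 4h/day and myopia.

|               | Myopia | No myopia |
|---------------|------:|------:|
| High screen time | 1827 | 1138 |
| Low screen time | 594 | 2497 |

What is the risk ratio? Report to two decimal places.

3.21

Cells: a = 1827, b = 1138, c = 594, d = 2497.
Risk in exposed = 1827/2965 = 0.61619; risk in unexposed = 594/3091 = 0.19217.
RR = 0.61619 / 0.19217 = 3.20646
The risk among the exposed is 3.21 times that among the unexposed.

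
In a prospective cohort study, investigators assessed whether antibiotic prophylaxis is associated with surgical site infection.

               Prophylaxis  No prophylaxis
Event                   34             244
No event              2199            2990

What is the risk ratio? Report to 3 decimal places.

0.202

Reading the table with exposure as columns: a = 34 (Prophylaxis, case), b = 2199 (Prophylaxis, non-case), c = 244 (No prophylaxis, case), d = 2990.
Risk in exposed = 34/2233 = 0.01523; risk in unexposed = 244/3234 = 0.07545.
RR = 0.01523 / 0.07545 = 0.20181
The risk is 80% lower among the exposed than among the unexposed.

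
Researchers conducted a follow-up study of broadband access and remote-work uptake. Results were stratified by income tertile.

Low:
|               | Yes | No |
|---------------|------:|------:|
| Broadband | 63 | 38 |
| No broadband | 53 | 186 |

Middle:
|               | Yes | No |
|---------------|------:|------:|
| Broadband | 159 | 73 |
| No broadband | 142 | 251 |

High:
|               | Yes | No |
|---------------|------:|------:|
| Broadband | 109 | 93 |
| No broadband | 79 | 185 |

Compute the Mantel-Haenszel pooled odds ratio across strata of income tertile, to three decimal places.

OR_MH = Σ(aᵢdᵢ/nᵢ) / Σ(bᵢcᵢ/nᵢ), where nᵢ is the stratum total.
Stratum 1 (Low): n = 340; a·d/n = 63·186/340 = 34.4647; b·c/n = 38·53/340 = 5.9235
Stratum 2 (Middle): n = 625; a·d/n = 159·251/625 = 63.8544; b·c/n = 73·142/625 = 16.5856
Stratum 3 (High): n = 466; a·d/n = 109·185/466 = 43.2725; b·c/n = 93·79/466 = 15.7661
OR_MH = (34.4647 + 63.8544 + 43.2725) / (5.9235 + 16.5856 + 15.7661) = 141.5916 / 38.2752 = 3.69930

3.699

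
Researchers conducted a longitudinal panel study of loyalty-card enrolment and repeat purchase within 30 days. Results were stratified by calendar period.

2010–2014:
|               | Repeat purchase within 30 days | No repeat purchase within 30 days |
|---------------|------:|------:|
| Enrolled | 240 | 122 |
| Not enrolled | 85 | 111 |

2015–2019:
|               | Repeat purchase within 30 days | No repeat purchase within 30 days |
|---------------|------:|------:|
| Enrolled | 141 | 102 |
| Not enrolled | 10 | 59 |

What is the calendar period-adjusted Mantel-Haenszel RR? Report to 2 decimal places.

RR_MH = Σ(aᵢ·n₀ᵢ/nᵢ) / Σ(cᵢ·n₁ᵢ/nᵢ), with n₁ᵢ = aᵢ+bᵢ (exposed), n₀ᵢ = cᵢ+dᵢ (unexposed), nᵢ = n₁ᵢ+n₀ᵢ.
Stratum 1 (2010–2014): n₁ = 362, n₀ = 196, n = 558; a·n₀/n = 240·196/558 = 84.3011; c·n₁/n = 85·362/558 = 55.1434
Stratum 2 (2015–2019): n₁ = 243, n₀ = 69, n = 312; a·n₀/n = 141·69/312 = 31.1827; c·n₁/n = 10·243/312 = 7.7885
RR_MH = (84.3011 + 31.1827) / (55.1434 + 7.7885) = 115.4838 / 62.9318 = 1.83506

1.84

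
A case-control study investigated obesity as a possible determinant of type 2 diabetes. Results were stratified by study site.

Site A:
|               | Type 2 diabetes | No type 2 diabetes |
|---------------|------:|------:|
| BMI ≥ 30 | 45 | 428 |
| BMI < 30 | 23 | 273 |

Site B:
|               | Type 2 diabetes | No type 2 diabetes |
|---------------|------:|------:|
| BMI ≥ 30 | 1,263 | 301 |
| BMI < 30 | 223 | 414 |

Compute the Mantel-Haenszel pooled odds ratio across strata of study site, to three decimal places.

OR_MH = Σ(aᵢdᵢ/nᵢ) / Σ(bᵢcᵢ/nᵢ), where nᵢ is the stratum total.
Stratum 1 (Site A): n = 769; a·d/n = 45·273/769 = 15.9753; b·c/n = 428·23/769 = 12.8010
Stratum 2 (Site B): n = 2201; a·d/n = 1263·414/2201 = 237.5657; b·c/n = 301·223/2201 = 30.4966
OR_MH = (15.9753 + 237.5657) / (12.8010 + 30.4966) = 253.5409 / 43.2976 = 5.85577

5.856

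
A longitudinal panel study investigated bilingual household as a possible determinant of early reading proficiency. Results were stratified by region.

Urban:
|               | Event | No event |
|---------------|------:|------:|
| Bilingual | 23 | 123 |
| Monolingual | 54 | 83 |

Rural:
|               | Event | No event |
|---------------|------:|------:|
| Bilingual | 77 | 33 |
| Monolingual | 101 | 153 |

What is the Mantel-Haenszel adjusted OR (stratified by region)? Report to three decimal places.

1.199

OR_MH = Σ(aᵢdᵢ/nᵢ) / Σ(bᵢcᵢ/nᵢ), where nᵢ is the stratum total.
Stratum 1 (Urban): n = 283; a·d/n = 23·83/283 = 6.7456; b·c/n = 123·54/283 = 23.4700
Stratum 2 (Rural): n = 364; a·d/n = 77·153/364 = 32.3654; b·c/n = 33·101/364 = 9.1566
OR_MH = (6.7456 + 32.3654) / (23.4700 + 9.1566) = 39.1110 / 32.6266 = 1.19875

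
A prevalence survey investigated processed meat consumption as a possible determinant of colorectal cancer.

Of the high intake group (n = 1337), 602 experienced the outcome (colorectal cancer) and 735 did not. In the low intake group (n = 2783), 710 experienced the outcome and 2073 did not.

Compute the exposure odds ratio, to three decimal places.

2.391

From the description: a = 602, b = 735, c = 710, d = 2073.
OR = (a·d)/(b·c) = (602 × 2073) / (735 × 710) = 1247946 / 521850 = 2.39139
The odds of colorectal cancer are about 2.39 times as high in the high intake group.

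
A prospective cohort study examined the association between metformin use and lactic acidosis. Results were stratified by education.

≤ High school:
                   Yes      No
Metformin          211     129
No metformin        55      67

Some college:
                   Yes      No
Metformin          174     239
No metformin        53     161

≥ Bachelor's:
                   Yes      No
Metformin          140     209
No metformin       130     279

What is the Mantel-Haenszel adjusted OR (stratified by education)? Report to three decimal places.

1.776

OR_MH = Σ(aᵢdᵢ/nᵢ) / Σ(bᵢcᵢ/nᵢ), where nᵢ is the stratum total.
Stratum 1 (≤ High school): n = 462; a·d/n = 211·67/462 = 30.5996; b·c/n = 129·55/462 = 15.3571
Stratum 2 (Some college): n = 627; a·d/n = 174·161/627 = 44.6794; b·c/n = 239·53/627 = 20.2026
Stratum 3 (≥ Bachelor's): n = 758; a·d/n = 140·279/758 = 51.5303; b·c/n = 209·130/758 = 35.8443
OR_MH = (30.5996 + 44.6794 + 51.5303) / (15.3571 + 20.2026 + 35.8443) = 126.8093 / 71.4040 = 1.77594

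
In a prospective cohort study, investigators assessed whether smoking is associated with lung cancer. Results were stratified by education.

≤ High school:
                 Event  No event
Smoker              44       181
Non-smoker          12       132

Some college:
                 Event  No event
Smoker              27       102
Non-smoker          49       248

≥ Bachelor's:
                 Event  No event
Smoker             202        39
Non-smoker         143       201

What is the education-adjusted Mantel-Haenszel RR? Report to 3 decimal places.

1.909

RR_MH = Σ(aᵢ·n₀ᵢ/nᵢ) / Σ(cᵢ·n₁ᵢ/nᵢ), with n₁ᵢ = aᵢ+bᵢ (exposed), n₀ᵢ = cᵢ+dᵢ (unexposed), nᵢ = n₁ᵢ+n₀ᵢ.
Stratum 1 (≤ High school): n₁ = 225, n₀ = 144, n = 369; a·n₀/n = 44·144/369 = 17.1707; c·n₁/n = 12·225/369 = 7.3171
Stratum 2 (Some college): n₁ = 129, n₀ = 297, n = 426; a·n₀/n = 27·297/426 = 18.8239; c·n₁/n = 49·129/426 = 14.8380
Stratum 3 (≥ Bachelor's): n₁ = 241, n₀ = 344, n = 585; a·n₀/n = 202·344/585 = 118.7829; c·n₁/n = 143·241/585 = 58.9111
RR_MH = (17.1707 + 18.8239 + 118.7829) / (7.3171 + 14.8380 + 58.9111) = 154.7776 / 81.0662 = 1.90927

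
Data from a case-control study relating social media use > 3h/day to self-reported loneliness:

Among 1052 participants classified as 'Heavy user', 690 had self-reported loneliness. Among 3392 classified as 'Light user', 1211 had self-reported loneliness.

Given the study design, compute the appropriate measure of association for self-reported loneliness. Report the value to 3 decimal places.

3.433

From the description: a = 690, b = 362, c = 1211, d = 2181.
This is a case-control study: participants were sampled on outcome status, so risks in the source population cannot be estimated directly — relative risk is not valid here. The odds ratio is the appropriate measure.
OR = (a·d)/(b·c) = (690 × 2181) / (362 × 1211) = 1504890 / 438382 = 3.43283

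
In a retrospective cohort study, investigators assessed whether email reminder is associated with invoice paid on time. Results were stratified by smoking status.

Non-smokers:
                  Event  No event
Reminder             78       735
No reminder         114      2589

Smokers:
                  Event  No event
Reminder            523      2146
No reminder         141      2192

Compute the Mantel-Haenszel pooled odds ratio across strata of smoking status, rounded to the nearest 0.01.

OR_MH = Σ(aᵢdᵢ/nᵢ) / Σ(bᵢcᵢ/nᵢ), where nᵢ is the stratum total.
Stratum 1 (Non-smokers): n = 3516; a·d/n = 78·2589/3516 = 57.4352; b·c/n = 735·114/3516 = 23.8311
Stratum 2 (Smokers): n = 5002; a·d/n = 523·2192/5002 = 229.1915; b·c/n = 2146·141/5002 = 60.4930
OR_MH = (57.4352 + 229.1915) / (23.8311 + 60.4930) = 286.6267 / 84.3241 = 3.39911

3.40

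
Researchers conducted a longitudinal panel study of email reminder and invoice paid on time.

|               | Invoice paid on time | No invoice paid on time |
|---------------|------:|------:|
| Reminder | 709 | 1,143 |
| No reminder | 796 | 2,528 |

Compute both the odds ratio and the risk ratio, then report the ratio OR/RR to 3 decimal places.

Cells: a = 709, b = 1143, c = 796, d = 2528.
OR = (709·2528)/(1143·796) = 1792352/909828 = 1.96999
Risk in exposed = 709/1852 = 0.38283; risk in unexposed = 796/3324 = 0.23947; RR = 1.59865
OR/RR = 1.96999 / 1.59865 = 1.23228
The outcome is not rare, so the OR lies further from 1 than the RR.

1.232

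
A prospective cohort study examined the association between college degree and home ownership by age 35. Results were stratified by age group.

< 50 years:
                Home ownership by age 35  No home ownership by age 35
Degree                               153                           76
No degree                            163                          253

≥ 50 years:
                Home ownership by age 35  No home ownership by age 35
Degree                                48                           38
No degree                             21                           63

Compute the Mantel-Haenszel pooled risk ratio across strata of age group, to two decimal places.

RR_MH = Σ(aᵢ·n₀ᵢ/nᵢ) / Σ(cᵢ·n₁ᵢ/nᵢ), with n₁ᵢ = aᵢ+bᵢ (exposed), n₀ᵢ = cᵢ+dᵢ (unexposed), nᵢ = n₁ᵢ+n₀ᵢ.
Stratum 1 (< 50 years): n₁ = 229, n₀ = 416, n = 645; a·n₀/n = 153·416/645 = 98.6791; c·n₁/n = 163·229/645 = 57.8713
Stratum 2 (≥ 50 years): n₁ = 86, n₀ = 84, n = 170; a·n₀/n = 48·84/170 = 23.7176; c·n₁/n = 21·86/170 = 10.6235
RR_MH = (98.6791 + 23.7176) / (57.8713 + 10.6235) = 122.3967 / 68.4948 = 1.78695

1.79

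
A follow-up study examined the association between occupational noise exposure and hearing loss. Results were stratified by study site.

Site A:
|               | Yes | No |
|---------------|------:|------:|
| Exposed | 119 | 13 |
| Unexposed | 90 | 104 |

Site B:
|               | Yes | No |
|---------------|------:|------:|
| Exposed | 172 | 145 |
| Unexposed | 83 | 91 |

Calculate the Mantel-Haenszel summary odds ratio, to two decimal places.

2.49

OR_MH = Σ(aᵢdᵢ/nᵢ) / Σ(bᵢcᵢ/nᵢ), where nᵢ is the stratum total.
Stratum 1 (Site A): n = 326; a·d/n = 119·104/326 = 37.9632; b·c/n = 13·90/326 = 3.5890
Stratum 2 (Site B): n = 491; a·d/n = 172·91/491 = 31.8778; b·c/n = 145·83/491 = 24.5112
OR_MH = (37.9632 + 31.8778) / (3.5890 + 24.5112) = 69.8410 / 28.1002 = 2.48543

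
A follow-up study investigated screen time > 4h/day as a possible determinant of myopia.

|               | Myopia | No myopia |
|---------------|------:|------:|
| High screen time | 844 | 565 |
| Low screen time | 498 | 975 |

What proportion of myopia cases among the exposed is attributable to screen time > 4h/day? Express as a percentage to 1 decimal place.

43.6

Cells: a = 844, b = 565, c = 498, d = 975.
Risk in exposed = 844/1409 = 0.59901; risk in unexposed = 498/1473 = 0.33809.
RR = 0.59901/0.33809 = 1.77176
AR% = (RR − 1)/RR × 100 = (1.77176 − 1)/1.77176 × 100 = 43.5589%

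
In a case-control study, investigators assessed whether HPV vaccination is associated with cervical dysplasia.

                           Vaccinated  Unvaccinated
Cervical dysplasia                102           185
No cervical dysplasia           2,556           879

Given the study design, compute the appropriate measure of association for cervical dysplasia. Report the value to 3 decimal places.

Reading the table with exposure as columns: a = 102 (Vaccinated, case), b = 2556 (Vaccinated, non-case), c = 185 (Unvaccinated, case), d = 879.
This is a case-control study: participants were sampled on outcome status, so risks in the source population cannot be estimated directly — relative risk is not valid here. The odds ratio is the appropriate measure.
OR = (a·d)/(b·c) = (102 × 879) / (2556 × 185) = 89658 / 472860 = 0.18961

0.190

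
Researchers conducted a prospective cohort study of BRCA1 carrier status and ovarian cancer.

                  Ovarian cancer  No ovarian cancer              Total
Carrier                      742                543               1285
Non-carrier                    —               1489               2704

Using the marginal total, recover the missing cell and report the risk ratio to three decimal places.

The missing cell is in the unexposed row: 2704 − 1489 = 1215.
So a = 742, b = 543, c = 1215, d = 1489.
RR = [a/(a+b)] / [c/(c+d)] = (742/1285) / (1215/2704) = 0.57743/0.44933 = 1.28508

1.285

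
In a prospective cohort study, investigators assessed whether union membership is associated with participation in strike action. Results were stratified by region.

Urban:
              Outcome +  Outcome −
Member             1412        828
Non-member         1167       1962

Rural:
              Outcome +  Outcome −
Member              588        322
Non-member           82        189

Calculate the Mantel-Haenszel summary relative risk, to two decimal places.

1.74

RR_MH = Σ(aᵢ·n₀ᵢ/nᵢ) / Σ(cᵢ·n₁ᵢ/nᵢ), with n₁ᵢ = aᵢ+bᵢ (exposed), n₀ᵢ = cᵢ+dᵢ (unexposed), nᵢ = n₁ᵢ+n₀ᵢ.
Stratum 1 (Urban): n₁ = 2240, n₀ = 3129, n = 5369; a·n₀/n = 1412·3129/5369 = 822.8996; c·n₁/n = 1167·2240/5369 = 486.8840
Stratum 2 (Rural): n₁ = 910, n₀ = 271, n = 1181; a·n₀/n = 588·271/1181 = 134.9263; c·n₁/n = 82·910/1181 = 63.1837
RR_MH = (822.8996 + 134.9263) / (486.8840 + 63.1837) = 957.8259 / 550.0677 = 1.74129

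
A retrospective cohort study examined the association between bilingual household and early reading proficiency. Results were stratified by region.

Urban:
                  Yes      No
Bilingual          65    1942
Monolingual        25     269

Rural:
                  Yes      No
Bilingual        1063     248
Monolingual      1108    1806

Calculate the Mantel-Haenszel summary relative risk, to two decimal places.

RR_MH = Σ(aᵢ·n₀ᵢ/nᵢ) / Σ(cᵢ·n₁ᵢ/nᵢ), with n₁ᵢ = aᵢ+bᵢ (exposed), n₀ᵢ = cᵢ+dᵢ (unexposed), nᵢ = n₁ᵢ+n₀ᵢ.
Stratum 1 (Urban): n₁ = 2007, n₀ = 294, n = 2301; a·n₀/n = 65·294/2301 = 8.3051; c·n₁/n = 25·2007/2301 = 21.8057
Stratum 2 (Rural): n₁ = 1311, n₀ = 2914, n = 4225; a·n₀/n = 1063·2914/4225 = 733.1555; c·n₁/n = 1108·1311/4225 = 343.8078
RR_MH = (8.3051 + 733.1555) / (21.8057 + 343.8078) = 741.4606 / 365.6135 = 2.02799

2.03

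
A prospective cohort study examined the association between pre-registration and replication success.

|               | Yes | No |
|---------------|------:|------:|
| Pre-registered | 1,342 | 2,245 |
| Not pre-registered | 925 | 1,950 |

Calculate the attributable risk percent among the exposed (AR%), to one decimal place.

14.0

Cells: a = 1342, b = 2245, c = 925, d = 1950.
Risk in exposed = 1342/3587 = 0.37413; risk in unexposed = 925/2875 = 0.32174.
RR = 0.37413/0.32174 = 1.16283
AR% = (RR − 1)/RR × 100 = (1.16283 − 1)/1.16283 × 100 = 14.0031%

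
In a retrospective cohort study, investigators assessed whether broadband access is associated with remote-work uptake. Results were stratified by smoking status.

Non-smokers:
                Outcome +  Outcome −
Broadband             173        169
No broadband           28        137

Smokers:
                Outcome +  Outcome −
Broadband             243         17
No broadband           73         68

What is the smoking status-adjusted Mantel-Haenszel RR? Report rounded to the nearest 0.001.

RR_MH = Σ(aᵢ·n₀ᵢ/nᵢ) / Σ(cᵢ·n₁ᵢ/nᵢ), with n₁ᵢ = aᵢ+bᵢ (exposed), n₀ᵢ = cᵢ+dᵢ (unexposed), nᵢ = n₁ᵢ+n₀ᵢ.
Stratum 1 (Non-smokers): n₁ = 342, n₀ = 165, n = 507; a·n₀/n = 173·165/507 = 56.3018; c·n₁/n = 28·342/507 = 18.8876
Stratum 2 (Smokers): n₁ = 260, n₀ = 141, n = 401; a·n₀/n = 243·141/401 = 85.4439; c·n₁/n = 73·260/401 = 47.3317
RR_MH = (56.3018 + 85.4439) / (18.8876 + 47.3317) = 141.7457 / 66.2192 = 2.14055

2.141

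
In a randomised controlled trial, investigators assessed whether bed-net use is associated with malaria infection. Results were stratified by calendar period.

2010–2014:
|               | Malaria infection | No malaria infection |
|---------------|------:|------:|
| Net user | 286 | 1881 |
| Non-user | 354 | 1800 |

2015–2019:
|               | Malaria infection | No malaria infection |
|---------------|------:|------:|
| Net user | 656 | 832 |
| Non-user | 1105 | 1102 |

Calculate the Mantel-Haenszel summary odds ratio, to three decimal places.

0.781

OR_MH = Σ(aᵢdᵢ/nᵢ) / Σ(bᵢcᵢ/nᵢ), where nᵢ is the stratum total.
Stratum 1 (2010–2014): n = 4321; a·d/n = 286·1800/4321 = 119.1391; b·c/n = 1881·354/4321 = 154.1018
Stratum 2 (2015–2019): n = 3695; a·d/n = 656·1102/3695 = 195.6460; b·c/n = 832·1105/3695 = 248.8119
OR_MH = (119.1391 + 195.6460) / (154.1018 + 248.8119) = 314.7851 / 402.9137 = 0.78127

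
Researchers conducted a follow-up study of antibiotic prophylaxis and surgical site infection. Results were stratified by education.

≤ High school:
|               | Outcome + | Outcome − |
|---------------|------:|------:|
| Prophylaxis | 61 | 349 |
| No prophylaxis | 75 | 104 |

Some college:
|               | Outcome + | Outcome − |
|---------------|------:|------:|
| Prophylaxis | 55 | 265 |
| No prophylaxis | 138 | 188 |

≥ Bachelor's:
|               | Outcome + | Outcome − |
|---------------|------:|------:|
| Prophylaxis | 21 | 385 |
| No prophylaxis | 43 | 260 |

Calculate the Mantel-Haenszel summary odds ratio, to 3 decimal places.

OR_MH = Σ(aᵢdᵢ/nᵢ) / Σ(bᵢcᵢ/nᵢ), where nᵢ is the stratum total.
Stratum 1 (≤ High school): n = 589; a·d/n = 61·104/589 = 10.7708; b·c/n = 349·75/589 = 44.4397
Stratum 2 (Some college): n = 646; a·d/n = 55·188/646 = 16.0062; b·c/n = 265·138/646 = 56.6099
Stratum 3 (≥ Bachelor's): n = 709; a·d/n = 21·260/709 = 7.7010; b·c/n = 385·43/709 = 23.3498
OR_MH = (10.7708 + 16.0062 + 7.7010) / (44.4397 + 56.6099 + 23.3498) = 34.4780 / 124.3994 = 0.27716

0.277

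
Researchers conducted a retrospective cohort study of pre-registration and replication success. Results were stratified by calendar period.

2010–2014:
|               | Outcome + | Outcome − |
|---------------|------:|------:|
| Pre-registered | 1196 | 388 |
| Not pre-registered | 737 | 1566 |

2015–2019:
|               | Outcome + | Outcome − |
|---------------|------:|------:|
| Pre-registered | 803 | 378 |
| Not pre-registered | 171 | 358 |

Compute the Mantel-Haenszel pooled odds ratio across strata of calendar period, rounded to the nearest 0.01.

5.84

OR_MH = Σ(aᵢdᵢ/nᵢ) / Σ(bᵢcᵢ/nᵢ), where nᵢ is the stratum total.
Stratum 1 (2010–2014): n = 3887; a·d/n = 1196·1566/3887 = 481.8462; b·c/n = 388·737/3887 = 73.5673
Stratum 2 (2015–2019): n = 1710; a·d/n = 803·358/1710 = 168.1135; b·c/n = 378·171/1710 = 37.8000
OR_MH = (481.8462 + 168.1135) / (73.5673 + 37.8000) = 649.9596 / 111.3673 = 5.83618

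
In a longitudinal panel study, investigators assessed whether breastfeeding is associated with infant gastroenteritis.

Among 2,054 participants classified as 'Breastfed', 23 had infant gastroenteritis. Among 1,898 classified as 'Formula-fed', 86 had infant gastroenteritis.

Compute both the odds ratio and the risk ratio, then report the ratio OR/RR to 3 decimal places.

0.966

From the description: a = 23, b = 2031, c = 86, d = 1812.
OR = (23·1812)/(2031·86) = 41676/174666 = 0.23860
Risk in exposed = 23/2054 = 0.01120; risk in unexposed = 86/1898 = 0.04531; RR = 0.24713
OR/RR = 0.23860 / 0.24713 = 0.96550
The outcome is rare in both groups, so OR ≈ RR (ratio near 1).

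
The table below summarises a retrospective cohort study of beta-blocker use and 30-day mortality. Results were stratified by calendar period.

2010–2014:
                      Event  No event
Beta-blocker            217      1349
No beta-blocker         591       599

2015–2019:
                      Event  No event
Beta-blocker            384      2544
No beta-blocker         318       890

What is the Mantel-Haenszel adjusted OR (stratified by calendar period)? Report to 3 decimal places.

0.268

OR_MH = Σ(aᵢdᵢ/nᵢ) / Σ(bᵢcᵢ/nᵢ), where nᵢ is the stratum total.
Stratum 1 (2010–2014): n = 2756; a·d/n = 217·599/2756 = 47.1636; b·c/n = 1349·591/2756 = 289.2812
Stratum 2 (2015–2019): n = 4136; a·d/n = 384·890/4136 = 82.6306; b·c/n = 2544·318/4136 = 195.5977
OR_MH = (47.1636 + 82.6306) / (289.2812 + 195.5977) = 129.7942 / 484.8789 = 0.26768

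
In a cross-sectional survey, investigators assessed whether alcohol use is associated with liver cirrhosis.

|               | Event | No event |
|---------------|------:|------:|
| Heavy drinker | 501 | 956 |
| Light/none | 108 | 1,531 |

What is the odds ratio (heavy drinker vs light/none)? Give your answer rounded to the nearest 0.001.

7.429

Cells: a = 501, b = 956, c = 108, d = 1531.
OR = (a·d)/(b·c) = (501 × 1531) / (956 × 108) = 767031 / 103248 = 7.42902
The odds of liver cirrhosis are about 7.43 times as high in the heavy drinker group.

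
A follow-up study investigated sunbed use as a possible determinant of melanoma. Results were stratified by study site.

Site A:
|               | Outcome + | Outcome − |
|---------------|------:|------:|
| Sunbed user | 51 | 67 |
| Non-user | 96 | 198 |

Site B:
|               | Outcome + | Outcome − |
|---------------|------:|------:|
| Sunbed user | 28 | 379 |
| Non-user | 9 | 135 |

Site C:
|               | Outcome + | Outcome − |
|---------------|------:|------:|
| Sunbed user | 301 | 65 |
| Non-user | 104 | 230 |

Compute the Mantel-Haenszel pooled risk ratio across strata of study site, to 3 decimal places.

2.116

RR_MH = Σ(aᵢ·n₀ᵢ/nᵢ) / Σ(cᵢ·n₁ᵢ/nᵢ), with n₁ᵢ = aᵢ+bᵢ (exposed), n₀ᵢ = cᵢ+dᵢ (unexposed), nᵢ = n₁ᵢ+n₀ᵢ.
Stratum 1 (Site A): n₁ = 118, n₀ = 294, n = 412; a·n₀/n = 51·294/412 = 36.3932; c·n₁/n = 96·118/412 = 27.4951
Stratum 2 (Site B): n₁ = 407, n₀ = 144, n = 551; a·n₀/n = 28·144/551 = 7.3176; c·n₁/n = 9·407/551 = 6.6479
Stratum 3 (Site C): n₁ = 366, n₀ = 334, n = 700; a·n₀/n = 301·334/700 = 143.6200; c·n₁/n = 104·366/700 = 54.3771
RR_MH = (36.3932 + 7.3176 + 143.6200) / (27.4951 + 6.6479 + 54.3771) = 187.3308 / 88.5202 = 2.11625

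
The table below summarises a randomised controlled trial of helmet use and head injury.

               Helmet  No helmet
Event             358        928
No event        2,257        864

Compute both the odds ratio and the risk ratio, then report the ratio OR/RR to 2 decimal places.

0.56

Reading the table with exposure as columns: a = 358 (Helmet, case), b = 2257 (Helmet, non-case), c = 928 (No helmet, case), d = 864.
OR = (358·864)/(2257·928) = 309312/2094496 = 0.14768
Risk in exposed = 358/2615 = 0.13690; risk in unexposed = 928/1792 = 0.51786; RR = 0.26436
OR/RR = 0.14768 / 0.26436 = 0.55862
The outcome is not rare, so the OR lies further from 1 than the RR.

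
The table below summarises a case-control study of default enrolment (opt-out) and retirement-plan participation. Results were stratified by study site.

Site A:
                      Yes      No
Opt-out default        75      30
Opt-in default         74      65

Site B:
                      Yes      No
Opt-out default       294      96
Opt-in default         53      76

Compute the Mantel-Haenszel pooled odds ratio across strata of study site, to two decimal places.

3.33

OR_MH = Σ(aᵢdᵢ/nᵢ) / Σ(bᵢcᵢ/nᵢ), where nᵢ is the stratum total.
Stratum 1 (Site A): n = 244; a·d/n = 75·65/244 = 19.9795; b·c/n = 30·74/244 = 9.0984
Stratum 2 (Site B): n = 519; a·d/n = 294·76/519 = 43.0520; b·c/n = 96·53/519 = 9.8035
OR_MH = (19.9795 + 43.0520) / (9.0984 + 9.8035) = 63.0315 / 18.9018 = 3.33468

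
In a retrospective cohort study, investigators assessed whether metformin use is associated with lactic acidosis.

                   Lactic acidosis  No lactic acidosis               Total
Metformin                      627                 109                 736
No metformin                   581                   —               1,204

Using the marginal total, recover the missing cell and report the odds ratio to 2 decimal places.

The missing cell is in the unexposed row: 1204 − 581 = 623.
So a = 627, b = 109, c = 581, d = 623.
OR = (a·d)/(b·c) = (627 × 623) / (109 × 581) = 390621 / 63329 = 6.16812

6.17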